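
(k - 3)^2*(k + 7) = k^3 + k^2 - 33*k + 63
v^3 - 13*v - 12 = (v - 4)*(v + 1)*(v + 3)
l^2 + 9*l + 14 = (l + 2)*(l + 7)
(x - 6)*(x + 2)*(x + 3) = x^3 - x^2 - 24*x - 36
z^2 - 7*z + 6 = (z - 6)*(z - 1)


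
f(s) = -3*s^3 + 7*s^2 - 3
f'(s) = -9*s^2 + 14*s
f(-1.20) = 12.26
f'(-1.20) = -29.76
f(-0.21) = -2.66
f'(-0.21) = -3.34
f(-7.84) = 1872.93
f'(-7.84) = -662.95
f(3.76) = -63.51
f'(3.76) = -74.60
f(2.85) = -15.59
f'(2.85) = -33.20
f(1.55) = 2.65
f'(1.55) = 0.08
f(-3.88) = 277.61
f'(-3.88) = -189.81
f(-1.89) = 42.26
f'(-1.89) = -58.61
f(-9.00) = 2751.00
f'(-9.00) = -855.00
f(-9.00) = 2751.00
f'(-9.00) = -855.00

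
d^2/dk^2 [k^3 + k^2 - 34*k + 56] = 6*k + 2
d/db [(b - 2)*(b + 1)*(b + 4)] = 3*b^2 + 6*b - 6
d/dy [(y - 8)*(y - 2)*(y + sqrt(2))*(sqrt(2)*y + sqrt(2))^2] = 10*y^4 - 64*y^3 + 8*sqrt(2)*y^3 - 48*sqrt(2)*y^2 - 18*y^2 - 12*sqrt(2)*y + 88*y + 32 + 44*sqrt(2)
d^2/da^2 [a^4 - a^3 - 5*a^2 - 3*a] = 12*a^2 - 6*a - 10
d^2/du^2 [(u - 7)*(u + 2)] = 2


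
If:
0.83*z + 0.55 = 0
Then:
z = -0.66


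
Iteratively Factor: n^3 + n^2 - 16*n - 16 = (n - 4)*(n^2 + 5*n + 4) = (n - 4)*(n + 1)*(n + 4)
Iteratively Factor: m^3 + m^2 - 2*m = (m + 2)*(m^2 - m) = m*(m + 2)*(m - 1)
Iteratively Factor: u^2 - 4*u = (u - 4)*(u)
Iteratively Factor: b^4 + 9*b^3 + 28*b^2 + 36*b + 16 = (b + 4)*(b^3 + 5*b^2 + 8*b + 4) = (b + 2)*(b + 4)*(b^2 + 3*b + 2) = (b + 2)^2*(b + 4)*(b + 1)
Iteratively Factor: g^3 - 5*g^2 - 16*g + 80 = (g + 4)*(g^2 - 9*g + 20) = (g - 4)*(g + 4)*(g - 5)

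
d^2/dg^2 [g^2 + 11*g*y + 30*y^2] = 2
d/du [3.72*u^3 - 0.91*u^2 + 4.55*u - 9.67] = 11.16*u^2 - 1.82*u + 4.55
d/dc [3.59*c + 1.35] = 3.59000000000000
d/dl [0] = 0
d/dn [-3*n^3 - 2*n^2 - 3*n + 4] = -9*n^2 - 4*n - 3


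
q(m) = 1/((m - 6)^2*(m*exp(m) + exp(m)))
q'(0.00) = -0.05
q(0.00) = 0.03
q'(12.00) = 0.00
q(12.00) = 0.00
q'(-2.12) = -0.02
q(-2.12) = -0.11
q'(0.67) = -0.01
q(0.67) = 0.01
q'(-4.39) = 0.11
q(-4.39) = -0.22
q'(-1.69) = -0.09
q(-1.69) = -0.13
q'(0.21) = -0.03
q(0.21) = 0.02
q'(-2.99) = 0.03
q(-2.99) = -0.12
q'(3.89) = -0.00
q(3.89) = 0.00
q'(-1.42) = -0.30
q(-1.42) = -0.18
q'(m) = (-m*exp(m) - 2*exp(m))/((m - 6)^2*(m*exp(m) + exp(m))^2) - 2/((m - 6)^3*(m*exp(m) + exp(m))) = (-2*m + (-m - 2)*(m - 6) - 2)*exp(-m)/((m - 6)^3*(m + 1)^2)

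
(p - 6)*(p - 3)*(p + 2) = p^3 - 7*p^2 + 36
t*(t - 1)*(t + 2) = t^3 + t^2 - 2*t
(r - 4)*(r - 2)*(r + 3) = r^3 - 3*r^2 - 10*r + 24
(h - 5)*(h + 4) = h^2 - h - 20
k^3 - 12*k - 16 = (k - 4)*(k + 2)^2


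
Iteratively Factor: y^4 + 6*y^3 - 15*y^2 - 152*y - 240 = (y + 4)*(y^3 + 2*y^2 - 23*y - 60) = (y - 5)*(y + 4)*(y^2 + 7*y + 12) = (y - 5)*(y + 4)^2*(y + 3)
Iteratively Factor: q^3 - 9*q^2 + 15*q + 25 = (q - 5)*(q^2 - 4*q - 5) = (q - 5)^2*(q + 1)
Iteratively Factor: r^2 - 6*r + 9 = (r - 3)*(r - 3)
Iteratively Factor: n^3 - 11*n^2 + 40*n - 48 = (n - 4)*(n^2 - 7*n + 12) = (n - 4)^2*(n - 3)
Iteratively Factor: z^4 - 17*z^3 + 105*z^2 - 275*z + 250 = (z - 5)*(z^3 - 12*z^2 + 45*z - 50) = (z - 5)^2*(z^2 - 7*z + 10) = (z - 5)^3*(z - 2)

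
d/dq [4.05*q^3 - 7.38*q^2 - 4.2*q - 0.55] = 12.15*q^2 - 14.76*q - 4.2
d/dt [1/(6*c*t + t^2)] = 2*(-3*c - t)/(t^2*(6*c + t)^2)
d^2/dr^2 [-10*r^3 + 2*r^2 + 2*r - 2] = 4 - 60*r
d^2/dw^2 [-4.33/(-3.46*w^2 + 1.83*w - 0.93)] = (-103.674056*w^2 + 54.833388*w + 4.33*(6.92*w - 1.83)*(13.84*w - 3.66) - 27.866148)/(3.46*w^2 - 1.83*w + 0.93)^3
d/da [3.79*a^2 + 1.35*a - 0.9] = 7.58*a + 1.35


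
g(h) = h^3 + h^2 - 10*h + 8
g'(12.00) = 446.00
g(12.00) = 1760.00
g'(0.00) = -10.00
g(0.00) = 8.00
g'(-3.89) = 27.62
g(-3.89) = 3.17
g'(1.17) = -3.55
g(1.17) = -0.73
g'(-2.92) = 9.74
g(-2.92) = 20.83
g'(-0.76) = -9.79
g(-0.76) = 15.74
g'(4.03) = 46.78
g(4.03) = 49.39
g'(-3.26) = 15.36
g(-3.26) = 16.58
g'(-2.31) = 1.39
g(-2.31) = 24.11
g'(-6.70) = 111.27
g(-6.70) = -180.87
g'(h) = 3*h^2 + 2*h - 10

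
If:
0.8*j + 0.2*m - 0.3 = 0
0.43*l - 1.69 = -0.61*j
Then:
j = 0.375 - 0.25*m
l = 0.354651162790698*m + 3.39825581395349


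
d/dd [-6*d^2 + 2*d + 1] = 2 - 12*d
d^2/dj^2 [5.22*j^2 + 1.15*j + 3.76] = 10.4400000000000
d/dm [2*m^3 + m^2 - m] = 6*m^2 + 2*m - 1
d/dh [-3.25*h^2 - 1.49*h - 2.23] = -6.5*h - 1.49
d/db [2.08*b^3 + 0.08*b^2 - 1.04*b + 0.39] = 6.24*b^2 + 0.16*b - 1.04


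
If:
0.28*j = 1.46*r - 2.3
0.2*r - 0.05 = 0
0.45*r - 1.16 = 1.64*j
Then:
No Solution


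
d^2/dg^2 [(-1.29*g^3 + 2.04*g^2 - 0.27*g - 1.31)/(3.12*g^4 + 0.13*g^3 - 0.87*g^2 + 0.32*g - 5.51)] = (-25.1147520000001*g^9 + 119.149056*g^8 - 47.584368*g^7 - 227.910462*g^6 - 567.92853*g^5 + 895.624158*g^4 - 62.382828*g^3 - 323.870406*g^2 - 230.663274*g + 135.208286)/(30.371328*g^12 + 3.796416*g^11 - 25.2486*g^10 + 7.229989*g^9 - 153.090405*g^8 - 18.309369*g^7 + 89.541516*g^6 - 28.501458*g^5 + 270.016419*g^4 + 21.077111*g^3 - 80.932533*g^2 + 29.145696*g - 167.284151)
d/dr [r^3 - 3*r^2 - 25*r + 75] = 3*r^2 - 6*r - 25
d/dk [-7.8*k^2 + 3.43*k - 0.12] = 3.43 - 15.6*k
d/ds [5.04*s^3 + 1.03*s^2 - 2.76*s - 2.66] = 15.12*s^2 + 2.06*s - 2.76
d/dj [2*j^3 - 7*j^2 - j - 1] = 6*j^2 - 14*j - 1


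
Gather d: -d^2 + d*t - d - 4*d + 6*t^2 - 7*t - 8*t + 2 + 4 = -d^2 + d*(t - 5) + 6*t^2 - 15*t + 6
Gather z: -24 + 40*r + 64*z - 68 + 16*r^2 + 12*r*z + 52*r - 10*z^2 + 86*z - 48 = 16*r^2 + 92*r - 10*z^2 + z*(12*r + 150) - 140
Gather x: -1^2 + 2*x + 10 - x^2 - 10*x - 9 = -x^2 - 8*x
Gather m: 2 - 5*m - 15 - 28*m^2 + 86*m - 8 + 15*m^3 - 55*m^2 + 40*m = 15*m^3 - 83*m^2 + 121*m - 21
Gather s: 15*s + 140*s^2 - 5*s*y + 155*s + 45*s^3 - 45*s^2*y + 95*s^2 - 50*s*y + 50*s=45*s^3 + s^2*(235 - 45*y) + s*(220 - 55*y)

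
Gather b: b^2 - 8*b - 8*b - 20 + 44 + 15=b^2 - 16*b + 39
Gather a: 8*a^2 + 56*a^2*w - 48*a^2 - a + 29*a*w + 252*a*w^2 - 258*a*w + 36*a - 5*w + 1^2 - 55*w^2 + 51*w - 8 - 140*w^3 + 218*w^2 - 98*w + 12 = a^2*(56*w - 40) + a*(252*w^2 - 229*w + 35) - 140*w^3 + 163*w^2 - 52*w + 5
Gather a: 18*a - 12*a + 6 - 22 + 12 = 6*a - 4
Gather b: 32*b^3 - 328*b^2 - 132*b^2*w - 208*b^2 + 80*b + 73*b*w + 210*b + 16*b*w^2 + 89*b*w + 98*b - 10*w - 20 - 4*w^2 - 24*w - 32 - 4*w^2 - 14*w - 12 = 32*b^3 + b^2*(-132*w - 536) + b*(16*w^2 + 162*w + 388) - 8*w^2 - 48*w - 64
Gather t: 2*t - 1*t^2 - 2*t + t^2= 0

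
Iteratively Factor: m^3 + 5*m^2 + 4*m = (m + 4)*(m^2 + m) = (m + 1)*(m + 4)*(m)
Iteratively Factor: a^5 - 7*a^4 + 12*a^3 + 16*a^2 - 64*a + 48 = (a - 2)*(a^4 - 5*a^3 + 2*a^2 + 20*a - 24) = (a - 2)*(a + 2)*(a^3 - 7*a^2 + 16*a - 12) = (a - 2)^2*(a + 2)*(a^2 - 5*a + 6) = (a - 3)*(a - 2)^2*(a + 2)*(a - 2)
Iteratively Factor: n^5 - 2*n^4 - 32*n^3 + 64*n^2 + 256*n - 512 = (n - 2)*(n^4 - 32*n^2 + 256) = (n - 4)*(n - 2)*(n^3 + 4*n^2 - 16*n - 64) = (n - 4)*(n - 2)*(n + 4)*(n^2 - 16) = (n - 4)^2*(n - 2)*(n + 4)*(n + 4)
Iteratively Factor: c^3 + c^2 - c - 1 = (c + 1)*(c^2 - 1) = (c + 1)^2*(c - 1)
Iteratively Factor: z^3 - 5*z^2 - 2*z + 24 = (z + 2)*(z^2 - 7*z + 12) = (z - 3)*(z + 2)*(z - 4)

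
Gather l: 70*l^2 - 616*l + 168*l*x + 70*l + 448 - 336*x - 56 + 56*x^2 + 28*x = 70*l^2 + l*(168*x - 546) + 56*x^2 - 308*x + 392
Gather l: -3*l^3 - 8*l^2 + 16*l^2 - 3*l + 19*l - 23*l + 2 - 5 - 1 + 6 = -3*l^3 + 8*l^2 - 7*l + 2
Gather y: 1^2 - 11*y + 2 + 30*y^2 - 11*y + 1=30*y^2 - 22*y + 4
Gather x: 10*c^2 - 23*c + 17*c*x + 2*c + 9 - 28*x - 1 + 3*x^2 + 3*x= 10*c^2 - 21*c + 3*x^2 + x*(17*c - 25) + 8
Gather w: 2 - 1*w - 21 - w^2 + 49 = -w^2 - w + 30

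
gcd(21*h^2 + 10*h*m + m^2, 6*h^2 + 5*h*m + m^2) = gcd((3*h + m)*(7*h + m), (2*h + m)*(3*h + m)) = 3*h + m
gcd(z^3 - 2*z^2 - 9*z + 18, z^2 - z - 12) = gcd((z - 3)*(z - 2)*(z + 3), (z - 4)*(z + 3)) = z + 3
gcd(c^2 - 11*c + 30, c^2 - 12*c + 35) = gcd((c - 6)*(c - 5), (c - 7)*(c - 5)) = c - 5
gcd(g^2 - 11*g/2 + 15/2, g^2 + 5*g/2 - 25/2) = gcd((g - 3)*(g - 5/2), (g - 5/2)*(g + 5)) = g - 5/2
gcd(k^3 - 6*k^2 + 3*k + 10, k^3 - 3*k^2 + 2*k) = k - 2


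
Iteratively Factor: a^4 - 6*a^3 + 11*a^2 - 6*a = (a - 2)*(a^3 - 4*a^2 + 3*a) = a*(a - 2)*(a^2 - 4*a + 3) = a*(a - 3)*(a - 2)*(a - 1)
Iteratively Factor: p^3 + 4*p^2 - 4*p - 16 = (p + 2)*(p^2 + 2*p - 8) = (p + 2)*(p + 4)*(p - 2)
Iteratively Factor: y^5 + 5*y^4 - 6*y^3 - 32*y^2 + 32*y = (y - 2)*(y^4 + 7*y^3 + 8*y^2 - 16*y) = (y - 2)*(y + 4)*(y^3 + 3*y^2 - 4*y) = (y - 2)*(y - 1)*(y + 4)*(y^2 + 4*y) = (y - 2)*(y - 1)*(y + 4)^2*(y)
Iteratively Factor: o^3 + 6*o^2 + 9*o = (o + 3)*(o^2 + 3*o) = (o + 3)^2*(o)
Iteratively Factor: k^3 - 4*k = (k - 2)*(k^2 + 2*k) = (k - 2)*(k + 2)*(k)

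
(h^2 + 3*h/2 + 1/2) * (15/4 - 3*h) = -3*h^3 - 3*h^2/4 + 33*h/8 + 15/8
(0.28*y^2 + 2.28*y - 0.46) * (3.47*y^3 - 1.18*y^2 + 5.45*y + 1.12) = 0.9716*y^5 + 7.5812*y^4 - 2.7606*y^3 + 13.2824*y^2 + 0.0465999999999998*y - 0.5152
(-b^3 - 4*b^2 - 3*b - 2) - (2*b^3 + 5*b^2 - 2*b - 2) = -3*b^3 - 9*b^2 - b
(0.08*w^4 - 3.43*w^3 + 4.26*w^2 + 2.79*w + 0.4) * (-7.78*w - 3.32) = -0.6224*w^5 + 26.4198*w^4 - 21.7552*w^3 - 35.8494*w^2 - 12.3748*w - 1.328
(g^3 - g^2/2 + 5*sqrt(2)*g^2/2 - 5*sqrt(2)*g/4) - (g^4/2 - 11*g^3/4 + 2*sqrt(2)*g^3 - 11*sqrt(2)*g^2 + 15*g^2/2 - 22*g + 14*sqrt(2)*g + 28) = -g^4/2 - 2*sqrt(2)*g^3 + 15*g^3/4 - 8*g^2 + 27*sqrt(2)*g^2/2 - 61*sqrt(2)*g/4 + 22*g - 28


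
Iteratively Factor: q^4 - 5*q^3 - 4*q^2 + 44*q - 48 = (q + 3)*(q^3 - 8*q^2 + 20*q - 16) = (q - 2)*(q + 3)*(q^2 - 6*q + 8) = (q - 2)^2*(q + 3)*(q - 4)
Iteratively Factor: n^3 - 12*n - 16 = (n + 2)*(n^2 - 2*n - 8) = (n - 4)*(n + 2)*(n + 2)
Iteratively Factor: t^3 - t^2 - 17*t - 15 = (t - 5)*(t^2 + 4*t + 3) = (t - 5)*(t + 1)*(t + 3)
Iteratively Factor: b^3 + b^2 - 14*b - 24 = (b + 3)*(b^2 - 2*b - 8) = (b + 2)*(b + 3)*(b - 4)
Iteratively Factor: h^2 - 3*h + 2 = (h - 1)*(h - 2)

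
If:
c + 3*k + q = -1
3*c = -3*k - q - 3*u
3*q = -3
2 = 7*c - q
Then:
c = 1/7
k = -1/21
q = -1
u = 5/21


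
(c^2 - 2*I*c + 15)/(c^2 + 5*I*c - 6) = (c - 5*I)/(c + 2*I)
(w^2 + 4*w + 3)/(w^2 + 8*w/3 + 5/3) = 3*(w + 3)/(3*w + 5)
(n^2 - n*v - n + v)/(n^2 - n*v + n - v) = (n - 1)/(n + 1)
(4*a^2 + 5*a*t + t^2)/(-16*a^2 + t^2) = (a + t)/(-4*a + t)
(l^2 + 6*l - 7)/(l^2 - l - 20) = (-l^2 - 6*l + 7)/(-l^2 + l + 20)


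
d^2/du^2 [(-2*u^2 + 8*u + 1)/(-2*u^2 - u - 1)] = 2*(-36*u^3 - 24*u^2 + 42*u + 11)/(8*u^6 + 12*u^5 + 18*u^4 + 13*u^3 + 9*u^2 + 3*u + 1)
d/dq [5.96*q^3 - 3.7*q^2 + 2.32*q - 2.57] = 17.88*q^2 - 7.4*q + 2.32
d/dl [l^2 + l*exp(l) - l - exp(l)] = l*exp(l) + 2*l - 1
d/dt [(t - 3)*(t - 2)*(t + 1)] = 3*t^2 - 8*t + 1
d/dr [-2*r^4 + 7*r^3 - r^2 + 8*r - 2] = -8*r^3 + 21*r^2 - 2*r + 8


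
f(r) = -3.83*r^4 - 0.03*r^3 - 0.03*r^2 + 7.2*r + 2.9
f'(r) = -15.32*r^3 - 0.09*r^2 - 0.06*r + 7.2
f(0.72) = 7.03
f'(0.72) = 1.39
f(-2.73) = -229.11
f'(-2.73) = 318.40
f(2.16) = -65.36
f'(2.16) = -147.74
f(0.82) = 7.04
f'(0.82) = -1.36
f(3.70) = -690.19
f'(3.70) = -770.26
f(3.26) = -407.57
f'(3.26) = -524.73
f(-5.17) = -2767.26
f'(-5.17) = 2122.15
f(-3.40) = -532.56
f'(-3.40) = 608.50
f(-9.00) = -25171.09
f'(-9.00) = 11168.73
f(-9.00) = -25171.09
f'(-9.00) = 11168.73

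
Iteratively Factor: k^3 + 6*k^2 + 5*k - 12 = (k + 3)*(k^2 + 3*k - 4) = (k - 1)*(k + 3)*(k + 4)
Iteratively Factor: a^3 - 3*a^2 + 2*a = (a - 1)*(a^2 - 2*a) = (a - 2)*(a - 1)*(a)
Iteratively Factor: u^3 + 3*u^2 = (u + 3)*(u^2) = u*(u + 3)*(u)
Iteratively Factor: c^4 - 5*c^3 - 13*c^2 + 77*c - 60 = (c - 5)*(c^3 - 13*c + 12) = (c - 5)*(c + 4)*(c^2 - 4*c + 3) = (c - 5)*(c - 1)*(c + 4)*(c - 3)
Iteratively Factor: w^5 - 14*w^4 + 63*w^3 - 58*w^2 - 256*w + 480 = (w + 2)*(w^4 - 16*w^3 + 95*w^2 - 248*w + 240) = (w - 4)*(w + 2)*(w^3 - 12*w^2 + 47*w - 60) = (w - 5)*(w - 4)*(w + 2)*(w^2 - 7*w + 12) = (w - 5)*(w - 4)^2*(w + 2)*(w - 3)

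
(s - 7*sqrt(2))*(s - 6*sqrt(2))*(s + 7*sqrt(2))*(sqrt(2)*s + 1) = sqrt(2)*s^4 - 11*s^3 - 104*sqrt(2)*s^2 + 1078*s + 588*sqrt(2)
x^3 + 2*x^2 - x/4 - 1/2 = (x - 1/2)*(x + 1/2)*(x + 2)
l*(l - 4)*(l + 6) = l^3 + 2*l^2 - 24*l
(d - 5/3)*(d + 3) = d^2 + 4*d/3 - 5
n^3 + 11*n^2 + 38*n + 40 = (n + 2)*(n + 4)*(n + 5)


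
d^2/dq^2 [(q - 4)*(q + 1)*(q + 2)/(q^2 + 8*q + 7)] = 110/(q^3 + 21*q^2 + 147*q + 343)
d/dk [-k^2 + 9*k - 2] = 9 - 2*k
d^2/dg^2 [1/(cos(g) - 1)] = (sin(g)^2 - cos(g) + 1)/(cos(g) - 1)^3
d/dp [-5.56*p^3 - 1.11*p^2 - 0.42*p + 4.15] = -16.68*p^2 - 2.22*p - 0.42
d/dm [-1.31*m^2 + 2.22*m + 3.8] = 2.22 - 2.62*m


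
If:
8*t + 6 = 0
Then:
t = -3/4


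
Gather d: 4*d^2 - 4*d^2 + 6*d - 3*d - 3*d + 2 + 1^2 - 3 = 0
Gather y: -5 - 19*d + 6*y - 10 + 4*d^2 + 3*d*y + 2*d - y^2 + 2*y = 4*d^2 - 17*d - y^2 + y*(3*d + 8) - 15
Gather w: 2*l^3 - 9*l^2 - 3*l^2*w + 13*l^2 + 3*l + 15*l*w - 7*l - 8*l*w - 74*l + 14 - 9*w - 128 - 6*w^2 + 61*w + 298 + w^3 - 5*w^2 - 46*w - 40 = 2*l^3 + 4*l^2 - 78*l + w^3 - 11*w^2 + w*(-3*l^2 + 7*l + 6) + 144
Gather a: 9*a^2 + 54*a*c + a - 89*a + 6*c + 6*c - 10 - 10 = 9*a^2 + a*(54*c - 88) + 12*c - 20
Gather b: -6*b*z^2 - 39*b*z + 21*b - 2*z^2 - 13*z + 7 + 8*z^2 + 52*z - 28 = b*(-6*z^2 - 39*z + 21) + 6*z^2 + 39*z - 21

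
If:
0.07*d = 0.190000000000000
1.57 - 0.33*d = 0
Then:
No Solution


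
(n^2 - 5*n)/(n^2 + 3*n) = (n - 5)/(n + 3)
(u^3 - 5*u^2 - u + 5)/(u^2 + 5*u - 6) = (u^2 - 4*u - 5)/(u + 6)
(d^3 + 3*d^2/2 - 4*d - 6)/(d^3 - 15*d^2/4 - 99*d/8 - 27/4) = 4*(d^2 - 4)/(4*d^2 - 21*d - 18)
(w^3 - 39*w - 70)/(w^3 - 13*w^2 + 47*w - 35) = (w^2 + 7*w + 10)/(w^2 - 6*w + 5)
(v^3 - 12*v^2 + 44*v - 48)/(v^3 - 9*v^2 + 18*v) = (v^2 - 6*v + 8)/(v*(v - 3))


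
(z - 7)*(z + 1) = z^2 - 6*z - 7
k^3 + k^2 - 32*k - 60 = (k - 6)*(k + 2)*(k + 5)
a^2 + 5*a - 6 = (a - 1)*(a + 6)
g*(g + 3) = g^2 + 3*g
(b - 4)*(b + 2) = b^2 - 2*b - 8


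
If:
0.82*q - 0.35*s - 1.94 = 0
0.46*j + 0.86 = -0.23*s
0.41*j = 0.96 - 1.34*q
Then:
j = 0.10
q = 0.69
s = -3.93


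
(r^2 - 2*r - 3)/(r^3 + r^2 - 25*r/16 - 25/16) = 16*(r - 3)/(16*r^2 - 25)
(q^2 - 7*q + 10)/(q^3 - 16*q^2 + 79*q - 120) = (q - 2)/(q^2 - 11*q + 24)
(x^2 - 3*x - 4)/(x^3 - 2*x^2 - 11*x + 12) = (x + 1)/(x^2 + 2*x - 3)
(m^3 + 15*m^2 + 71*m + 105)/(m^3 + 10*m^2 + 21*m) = (m + 5)/m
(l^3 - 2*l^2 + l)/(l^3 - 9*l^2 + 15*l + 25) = l*(l^2 - 2*l + 1)/(l^3 - 9*l^2 + 15*l + 25)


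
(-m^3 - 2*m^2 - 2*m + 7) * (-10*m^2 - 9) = 10*m^5 + 20*m^4 + 29*m^3 - 52*m^2 + 18*m - 63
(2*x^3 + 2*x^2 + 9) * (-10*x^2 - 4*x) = -20*x^5 - 28*x^4 - 8*x^3 - 90*x^2 - 36*x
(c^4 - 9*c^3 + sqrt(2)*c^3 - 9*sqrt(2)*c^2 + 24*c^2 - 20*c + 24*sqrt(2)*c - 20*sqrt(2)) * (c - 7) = c^5 - 16*c^4 + sqrt(2)*c^4 - 16*sqrt(2)*c^3 + 87*c^3 - 188*c^2 + 87*sqrt(2)*c^2 - 188*sqrt(2)*c + 140*c + 140*sqrt(2)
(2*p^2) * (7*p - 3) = 14*p^3 - 6*p^2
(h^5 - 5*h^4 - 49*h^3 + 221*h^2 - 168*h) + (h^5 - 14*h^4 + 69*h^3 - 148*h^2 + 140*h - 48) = 2*h^5 - 19*h^4 + 20*h^3 + 73*h^2 - 28*h - 48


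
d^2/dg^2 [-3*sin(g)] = 3*sin(g)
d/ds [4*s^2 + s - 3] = 8*s + 1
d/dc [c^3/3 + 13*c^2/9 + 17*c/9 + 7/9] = c^2 + 26*c/9 + 17/9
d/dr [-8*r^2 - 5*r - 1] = -16*r - 5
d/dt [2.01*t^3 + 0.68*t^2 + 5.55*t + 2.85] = 6.03*t^2 + 1.36*t + 5.55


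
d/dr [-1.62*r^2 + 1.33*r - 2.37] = 1.33 - 3.24*r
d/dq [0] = 0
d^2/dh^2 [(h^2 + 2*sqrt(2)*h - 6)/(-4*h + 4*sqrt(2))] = 0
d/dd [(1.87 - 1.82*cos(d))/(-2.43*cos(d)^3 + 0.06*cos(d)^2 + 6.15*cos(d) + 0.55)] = (8.8452*cos(d)^3 - 13.7415*cos(d)^2 + 0.224399999999999*cos(d) + 12.5015)*sin(d)/(5.9049*cos(d)^6 - 0.2916*cos(d)^5 - 29.8854*cos(d)^4 - 1.935*cos(d)^3 + 37.8885*cos(d)^2 + 6.765*cos(d) + 0.3025)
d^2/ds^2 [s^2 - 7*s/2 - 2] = 2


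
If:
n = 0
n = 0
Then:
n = 0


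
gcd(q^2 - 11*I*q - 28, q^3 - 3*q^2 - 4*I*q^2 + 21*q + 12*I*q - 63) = q - 7*I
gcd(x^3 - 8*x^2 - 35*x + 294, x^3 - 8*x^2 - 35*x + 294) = x^3 - 8*x^2 - 35*x + 294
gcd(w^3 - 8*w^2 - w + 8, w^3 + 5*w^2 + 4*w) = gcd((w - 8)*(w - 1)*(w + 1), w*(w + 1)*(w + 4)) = w + 1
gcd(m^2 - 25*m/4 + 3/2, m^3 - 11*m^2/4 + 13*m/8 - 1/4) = m - 1/4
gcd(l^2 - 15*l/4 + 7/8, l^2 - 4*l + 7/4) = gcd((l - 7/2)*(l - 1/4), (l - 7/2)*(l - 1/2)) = l - 7/2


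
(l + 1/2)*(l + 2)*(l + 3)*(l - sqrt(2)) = l^4 - sqrt(2)*l^3 + 11*l^3/2 - 11*sqrt(2)*l^2/2 + 17*l^2/2 - 17*sqrt(2)*l/2 + 3*l - 3*sqrt(2)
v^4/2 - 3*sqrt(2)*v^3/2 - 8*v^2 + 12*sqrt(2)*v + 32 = (v/2 + sqrt(2))*(v - 4*sqrt(2))*(v - 2*sqrt(2))*(v + sqrt(2))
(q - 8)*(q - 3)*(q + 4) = q^3 - 7*q^2 - 20*q + 96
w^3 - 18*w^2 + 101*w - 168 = (w - 8)*(w - 7)*(w - 3)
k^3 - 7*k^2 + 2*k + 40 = (k - 5)*(k - 4)*(k + 2)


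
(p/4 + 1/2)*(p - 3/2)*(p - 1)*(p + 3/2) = p^4/4 + p^3/4 - 17*p^2/16 - 9*p/16 + 9/8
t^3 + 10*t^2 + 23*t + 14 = (t + 1)*(t + 2)*(t + 7)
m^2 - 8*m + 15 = (m - 5)*(m - 3)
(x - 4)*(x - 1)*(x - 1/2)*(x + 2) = x^4 - 7*x^3/2 - 9*x^2/2 + 11*x - 4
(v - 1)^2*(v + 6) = v^3 + 4*v^2 - 11*v + 6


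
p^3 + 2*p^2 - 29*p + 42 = (p - 3)*(p - 2)*(p + 7)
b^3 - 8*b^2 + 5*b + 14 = (b - 7)*(b - 2)*(b + 1)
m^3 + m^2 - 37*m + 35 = (m - 5)*(m - 1)*(m + 7)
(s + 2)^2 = s^2 + 4*s + 4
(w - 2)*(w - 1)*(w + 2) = w^3 - w^2 - 4*w + 4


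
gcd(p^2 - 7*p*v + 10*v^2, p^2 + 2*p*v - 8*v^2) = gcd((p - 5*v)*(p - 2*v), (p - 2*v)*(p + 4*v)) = p - 2*v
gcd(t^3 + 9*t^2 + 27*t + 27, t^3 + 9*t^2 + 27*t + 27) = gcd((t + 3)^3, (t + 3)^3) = t^3 + 9*t^2 + 27*t + 27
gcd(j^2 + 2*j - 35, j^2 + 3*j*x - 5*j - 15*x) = j - 5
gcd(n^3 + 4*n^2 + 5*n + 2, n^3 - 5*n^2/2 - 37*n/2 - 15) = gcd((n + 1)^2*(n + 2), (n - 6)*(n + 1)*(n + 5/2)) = n + 1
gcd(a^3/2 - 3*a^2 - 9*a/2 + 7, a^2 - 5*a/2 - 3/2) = 1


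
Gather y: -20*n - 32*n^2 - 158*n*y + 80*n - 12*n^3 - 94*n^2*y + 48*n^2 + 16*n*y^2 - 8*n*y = -12*n^3 + 16*n^2 + 16*n*y^2 + 60*n + y*(-94*n^2 - 166*n)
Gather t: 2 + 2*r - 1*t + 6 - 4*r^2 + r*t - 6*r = -4*r^2 - 4*r + t*(r - 1) + 8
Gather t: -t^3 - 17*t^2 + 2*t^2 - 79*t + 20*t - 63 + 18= -t^3 - 15*t^2 - 59*t - 45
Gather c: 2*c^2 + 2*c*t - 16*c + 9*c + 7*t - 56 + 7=2*c^2 + c*(2*t - 7) + 7*t - 49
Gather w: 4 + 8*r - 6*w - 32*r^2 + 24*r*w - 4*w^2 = -32*r^2 + 8*r - 4*w^2 + w*(24*r - 6) + 4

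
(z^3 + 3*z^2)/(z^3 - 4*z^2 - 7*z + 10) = z^2*(z + 3)/(z^3 - 4*z^2 - 7*z + 10)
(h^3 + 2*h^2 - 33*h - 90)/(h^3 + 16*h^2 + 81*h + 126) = (h^2 - h - 30)/(h^2 + 13*h + 42)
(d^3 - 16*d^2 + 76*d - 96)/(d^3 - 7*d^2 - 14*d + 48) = (d - 6)/(d + 3)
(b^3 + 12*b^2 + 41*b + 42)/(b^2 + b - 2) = (b^2 + 10*b + 21)/(b - 1)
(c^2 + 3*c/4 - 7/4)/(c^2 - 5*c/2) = (4*c^2 + 3*c - 7)/(2*c*(2*c - 5))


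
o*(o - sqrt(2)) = o^2 - sqrt(2)*o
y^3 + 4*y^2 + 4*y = y*(y + 2)^2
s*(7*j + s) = 7*j*s + s^2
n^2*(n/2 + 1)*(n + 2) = n^4/2 + 2*n^3 + 2*n^2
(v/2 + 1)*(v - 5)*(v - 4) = v^3/2 - 7*v^2/2 + v + 20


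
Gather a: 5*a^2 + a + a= 5*a^2 + 2*a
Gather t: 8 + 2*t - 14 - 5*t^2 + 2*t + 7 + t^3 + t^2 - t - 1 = t^3 - 4*t^2 + 3*t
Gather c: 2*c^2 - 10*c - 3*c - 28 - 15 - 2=2*c^2 - 13*c - 45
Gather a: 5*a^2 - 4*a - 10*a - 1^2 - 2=5*a^2 - 14*a - 3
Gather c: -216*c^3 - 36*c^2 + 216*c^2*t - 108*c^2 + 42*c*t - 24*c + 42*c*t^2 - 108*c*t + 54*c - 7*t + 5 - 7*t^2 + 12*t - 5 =-216*c^3 + c^2*(216*t - 144) + c*(42*t^2 - 66*t + 30) - 7*t^2 + 5*t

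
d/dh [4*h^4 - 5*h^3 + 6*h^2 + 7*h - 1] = 16*h^3 - 15*h^2 + 12*h + 7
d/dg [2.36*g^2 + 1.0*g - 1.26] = 4.72*g + 1.0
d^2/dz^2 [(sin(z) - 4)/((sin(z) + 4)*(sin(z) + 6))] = (-sin(z)^5 + 26*sin(z)^4 + 266*sin(z)^3 + 232*sin(z)^2 - 1920*sin(z) - 1088)/((sin(z) + 4)^3*(sin(z) + 6)^3)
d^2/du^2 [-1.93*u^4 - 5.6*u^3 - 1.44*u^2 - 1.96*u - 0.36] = -23.16*u^2 - 33.6*u - 2.88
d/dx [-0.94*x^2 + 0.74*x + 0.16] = 0.74 - 1.88*x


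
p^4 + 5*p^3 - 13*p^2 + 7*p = p*(p - 1)^2*(p + 7)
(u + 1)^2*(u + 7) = u^3 + 9*u^2 + 15*u + 7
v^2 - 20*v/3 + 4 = (v - 6)*(v - 2/3)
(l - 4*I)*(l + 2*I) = l^2 - 2*I*l + 8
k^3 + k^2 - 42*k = k*(k - 6)*(k + 7)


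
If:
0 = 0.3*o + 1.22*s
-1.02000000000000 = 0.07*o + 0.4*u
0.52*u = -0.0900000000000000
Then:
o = -13.58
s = 3.34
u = -0.17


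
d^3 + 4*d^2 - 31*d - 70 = (d - 5)*(d + 2)*(d + 7)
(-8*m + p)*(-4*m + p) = 32*m^2 - 12*m*p + p^2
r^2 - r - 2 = (r - 2)*(r + 1)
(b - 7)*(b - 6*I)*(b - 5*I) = b^3 - 7*b^2 - 11*I*b^2 - 30*b + 77*I*b + 210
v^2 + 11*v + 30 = (v + 5)*(v + 6)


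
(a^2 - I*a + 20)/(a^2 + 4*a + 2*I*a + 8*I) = (a^2 - I*a + 20)/(a^2 + 2*a*(2 + I) + 8*I)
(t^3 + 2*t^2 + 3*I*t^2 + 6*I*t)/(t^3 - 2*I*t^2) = (t^2 + t*(2 + 3*I) + 6*I)/(t*(t - 2*I))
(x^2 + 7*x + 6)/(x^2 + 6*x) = (x + 1)/x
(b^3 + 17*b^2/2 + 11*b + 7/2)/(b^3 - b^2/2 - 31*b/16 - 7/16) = 8*(2*b^2 + 15*b + 7)/(16*b^2 - 24*b - 7)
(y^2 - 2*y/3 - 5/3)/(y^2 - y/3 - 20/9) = 3*(y + 1)/(3*y + 4)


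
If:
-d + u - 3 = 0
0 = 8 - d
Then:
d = 8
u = 11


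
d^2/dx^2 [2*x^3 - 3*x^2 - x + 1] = 12*x - 6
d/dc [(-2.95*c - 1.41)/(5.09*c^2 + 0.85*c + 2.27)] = (15.0155*c^2 + 14.3538*c - 5.498)/(25.9081*c^4 + 8.653*c^3 + 23.8311*c^2 + 3.859*c + 5.1529)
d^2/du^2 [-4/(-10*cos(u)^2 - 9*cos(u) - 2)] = 4*(-400*sin(u)^4 + 201*sin(u)^2 + 711*cos(u)/2 - 135*cos(3*u)/2 + 321)/((2*cos(u) + 1)^3*(5*cos(u) + 2)^3)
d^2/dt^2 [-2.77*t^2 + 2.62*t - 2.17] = -5.54000000000000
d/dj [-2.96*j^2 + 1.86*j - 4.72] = 1.86 - 5.92*j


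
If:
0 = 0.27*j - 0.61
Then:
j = 2.26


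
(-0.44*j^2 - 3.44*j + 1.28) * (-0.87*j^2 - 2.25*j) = 0.3828*j^4 + 3.9828*j^3 + 6.6264*j^2 - 2.88*j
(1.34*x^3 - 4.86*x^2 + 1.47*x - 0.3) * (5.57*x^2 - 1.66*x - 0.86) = 7.4638*x^5 - 29.2946*x^4 + 15.1031*x^3 + 0.0684000000000005*x^2 - 0.7662*x + 0.258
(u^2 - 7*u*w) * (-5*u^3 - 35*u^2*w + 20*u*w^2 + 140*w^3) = -5*u^5 + 265*u^3*w^2 - 980*u*w^4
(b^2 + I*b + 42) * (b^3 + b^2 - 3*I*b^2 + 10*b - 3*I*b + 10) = b^5 + b^4 - 2*I*b^4 + 55*b^3 - 2*I*b^3 + 55*b^2 - 116*I*b^2 + 420*b - 116*I*b + 420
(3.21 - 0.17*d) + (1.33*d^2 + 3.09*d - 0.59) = 1.33*d^2 + 2.92*d + 2.62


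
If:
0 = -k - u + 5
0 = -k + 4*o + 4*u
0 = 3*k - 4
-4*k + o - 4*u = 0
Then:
No Solution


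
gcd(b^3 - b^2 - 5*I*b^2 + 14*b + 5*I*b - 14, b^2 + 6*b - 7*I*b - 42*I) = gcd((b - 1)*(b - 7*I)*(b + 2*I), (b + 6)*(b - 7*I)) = b - 7*I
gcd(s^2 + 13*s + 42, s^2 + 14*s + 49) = s + 7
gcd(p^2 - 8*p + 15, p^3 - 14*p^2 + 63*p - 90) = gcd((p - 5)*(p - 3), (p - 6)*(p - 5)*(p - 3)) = p^2 - 8*p + 15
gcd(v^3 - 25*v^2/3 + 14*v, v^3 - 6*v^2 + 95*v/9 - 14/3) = v - 7/3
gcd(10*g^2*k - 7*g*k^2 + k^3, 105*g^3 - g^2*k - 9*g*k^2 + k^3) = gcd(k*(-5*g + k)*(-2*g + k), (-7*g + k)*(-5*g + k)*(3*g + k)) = 5*g - k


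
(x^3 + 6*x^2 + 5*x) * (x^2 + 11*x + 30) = x^5 + 17*x^4 + 101*x^3 + 235*x^2 + 150*x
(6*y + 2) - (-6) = 6*y + 8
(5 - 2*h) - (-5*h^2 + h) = 5*h^2 - 3*h + 5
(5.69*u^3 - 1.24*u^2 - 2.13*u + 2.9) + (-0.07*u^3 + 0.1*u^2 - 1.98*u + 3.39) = 5.62*u^3 - 1.14*u^2 - 4.11*u + 6.29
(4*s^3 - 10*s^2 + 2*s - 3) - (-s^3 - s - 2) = 5*s^3 - 10*s^2 + 3*s - 1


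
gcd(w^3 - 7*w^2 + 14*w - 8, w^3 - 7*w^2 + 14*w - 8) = w^3 - 7*w^2 + 14*w - 8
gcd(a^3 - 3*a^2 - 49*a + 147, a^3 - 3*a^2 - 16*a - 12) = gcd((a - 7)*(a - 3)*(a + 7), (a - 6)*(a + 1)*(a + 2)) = 1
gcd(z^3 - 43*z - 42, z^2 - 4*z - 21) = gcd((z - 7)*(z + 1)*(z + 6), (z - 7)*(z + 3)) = z - 7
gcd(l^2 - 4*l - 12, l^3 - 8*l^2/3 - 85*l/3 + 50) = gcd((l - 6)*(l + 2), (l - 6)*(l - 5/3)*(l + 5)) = l - 6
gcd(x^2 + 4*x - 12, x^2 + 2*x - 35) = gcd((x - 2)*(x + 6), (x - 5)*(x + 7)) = 1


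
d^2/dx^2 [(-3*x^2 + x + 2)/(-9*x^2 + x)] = 4*(-27*x^3 - 243*x^2 + 27*x - 1)/(x^3*(729*x^3 - 243*x^2 + 27*x - 1))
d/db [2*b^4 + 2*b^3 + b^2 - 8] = 2*b*(4*b^2 + 3*b + 1)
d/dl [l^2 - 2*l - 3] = 2*l - 2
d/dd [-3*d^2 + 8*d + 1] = 8 - 6*d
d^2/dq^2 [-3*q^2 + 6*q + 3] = -6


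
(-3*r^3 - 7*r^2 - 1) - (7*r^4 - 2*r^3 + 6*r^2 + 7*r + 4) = -7*r^4 - r^3 - 13*r^2 - 7*r - 5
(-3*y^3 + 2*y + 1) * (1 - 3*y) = 9*y^4 - 3*y^3 - 6*y^2 - y + 1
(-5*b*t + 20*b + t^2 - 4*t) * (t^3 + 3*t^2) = -5*b*t^4 + 5*b*t^3 + 60*b*t^2 + t^5 - t^4 - 12*t^3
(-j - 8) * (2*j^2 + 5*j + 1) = -2*j^3 - 21*j^2 - 41*j - 8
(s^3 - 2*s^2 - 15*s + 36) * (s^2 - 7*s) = s^5 - 9*s^4 - s^3 + 141*s^2 - 252*s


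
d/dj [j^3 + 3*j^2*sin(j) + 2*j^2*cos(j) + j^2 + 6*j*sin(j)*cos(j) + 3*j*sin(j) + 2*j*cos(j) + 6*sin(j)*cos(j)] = -2*j^2*sin(j) + 3*j^2*cos(j) + 3*j^2 + 4*j*sin(j) + 7*j*cos(j) + 6*j*cos(2*j) + 2*j + 3*sin(j) + 3*sin(2*j) + 2*cos(j) + 6*cos(2*j)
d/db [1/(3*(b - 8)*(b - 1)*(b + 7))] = (-(b - 8)*(b - 1) - (b - 8)*(b + 7) - (b - 1)*(b + 7))/(3*(b - 8)^2*(b - 1)^2*(b + 7)^2)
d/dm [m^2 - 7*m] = 2*m - 7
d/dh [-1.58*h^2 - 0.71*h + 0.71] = -3.16*h - 0.71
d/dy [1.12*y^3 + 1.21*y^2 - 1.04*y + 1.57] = 3.36*y^2 + 2.42*y - 1.04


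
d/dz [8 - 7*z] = -7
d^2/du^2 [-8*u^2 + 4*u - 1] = -16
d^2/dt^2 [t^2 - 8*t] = 2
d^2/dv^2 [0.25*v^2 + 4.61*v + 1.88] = 0.500000000000000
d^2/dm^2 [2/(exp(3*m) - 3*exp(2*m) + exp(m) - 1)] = 2*((-9*exp(2*m) + 12*exp(m) - 1)*(exp(3*m) - 3*exp(2*m) + exp(m) - 1) + 2*(3*exp(2*m) - 6*exp(m) + 1)^2*exp(m))*exp(m)/(exp(3*m) - 3*exp(2*m) + exp(m) - 1)^3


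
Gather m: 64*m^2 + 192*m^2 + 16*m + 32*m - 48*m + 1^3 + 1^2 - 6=256*m^2 - 4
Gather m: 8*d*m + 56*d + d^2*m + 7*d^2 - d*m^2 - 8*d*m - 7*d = d^2*m + 7*d^2 - d*m^2 + 49*d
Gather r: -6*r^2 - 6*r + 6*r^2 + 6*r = 0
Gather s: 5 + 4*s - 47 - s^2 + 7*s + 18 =-s^2 + 11*s - 24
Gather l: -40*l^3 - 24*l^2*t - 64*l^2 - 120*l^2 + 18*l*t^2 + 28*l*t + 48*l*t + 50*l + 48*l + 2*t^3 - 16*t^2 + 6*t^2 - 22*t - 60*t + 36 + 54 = -40*l^3 + l^2*(-24*t - 184) + l*(18*t^2 + 76*t + 98) + 2*t^3 - 10*t^2 - 82*t + 90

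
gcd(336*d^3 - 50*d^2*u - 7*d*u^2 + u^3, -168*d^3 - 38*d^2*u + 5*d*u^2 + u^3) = -42*d^2 + d*u + u^2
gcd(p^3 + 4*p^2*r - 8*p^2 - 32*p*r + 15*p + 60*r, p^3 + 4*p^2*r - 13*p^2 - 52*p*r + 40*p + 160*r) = p^2 + 4*p*r - 5*p - 20*r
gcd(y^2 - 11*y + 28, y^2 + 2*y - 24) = y - 4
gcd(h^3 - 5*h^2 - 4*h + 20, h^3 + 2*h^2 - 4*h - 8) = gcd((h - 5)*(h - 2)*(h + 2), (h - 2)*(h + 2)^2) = h^2 - 4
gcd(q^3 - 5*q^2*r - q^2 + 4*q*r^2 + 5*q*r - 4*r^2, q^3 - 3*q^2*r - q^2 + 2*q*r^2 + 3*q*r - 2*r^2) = q^2 - q*r - q + r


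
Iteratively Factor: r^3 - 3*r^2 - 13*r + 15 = (r - 5)*(r^2 + 2*r - 3) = (r - 5)*(r + 3)*(r - 1)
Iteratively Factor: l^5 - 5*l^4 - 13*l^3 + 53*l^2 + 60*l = (l + 1)*(l^4 - 6*l^3 - 7*l^2 + 60*l) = (l - 4)*(l + 1)*(l^3 - 2*l^2 - 15*l) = (l - 4)*(l + 1)*(l + 3)*(l^2 - 5*l) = l*(l - 4)*(l + 1)*(l + 3)*(l - 5)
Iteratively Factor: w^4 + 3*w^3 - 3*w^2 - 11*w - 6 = (w - 2)*(w^3 + 5*w^2 + 7*w + 3) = (w - 2)*(w + 1)*(w^2 + 4*w + 3) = (w - 2)*(w + 1)^2*(w + 3)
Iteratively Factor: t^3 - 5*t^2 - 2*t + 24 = (t - 4)*(t^2 - t - 6) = (t - 4)*(t + 2)*(t - 3)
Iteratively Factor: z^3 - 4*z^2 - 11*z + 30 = (z - 2)*(z^2 - 2*z - 15) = (z - 5)*(z - 2)*(z + 3)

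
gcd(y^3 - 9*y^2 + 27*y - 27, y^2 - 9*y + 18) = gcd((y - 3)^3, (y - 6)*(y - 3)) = y - 3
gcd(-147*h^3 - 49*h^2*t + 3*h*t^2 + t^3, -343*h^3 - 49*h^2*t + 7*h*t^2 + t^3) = -49*h^2 + t^2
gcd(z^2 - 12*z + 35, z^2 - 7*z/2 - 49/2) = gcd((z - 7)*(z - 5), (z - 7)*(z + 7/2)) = z - 7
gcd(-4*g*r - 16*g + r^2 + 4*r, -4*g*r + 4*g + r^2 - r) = -4*g + r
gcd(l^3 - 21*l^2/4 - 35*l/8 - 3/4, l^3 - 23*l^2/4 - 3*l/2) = l^2 - 23*l/4 - 3/2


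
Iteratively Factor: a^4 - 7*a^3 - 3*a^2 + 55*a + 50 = (a + 2)*(a^3 - 9*a^2 + 15*a + 25) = (a - 5)*(a + 2)*(a^2 - 4*a - 5) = (a - 5)*(a + 1)*(a + 2)*(a - 5)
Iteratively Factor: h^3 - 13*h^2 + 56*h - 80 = (h - 4)*(h^2 - 9*h + 20) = (h - 5)*(h - 4)*(h - 4)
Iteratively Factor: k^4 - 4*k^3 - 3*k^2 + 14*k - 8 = (k + 2)*(k^3 - 6*k^2 + 9*k - 4) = (k - 4)*(k + 2)*(k^2 - 2*k + 1) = (k - 4)*(k - 1)*(k + 2)*(k - 1)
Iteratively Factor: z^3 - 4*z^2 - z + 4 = (z + 1)*(z^2 - 5*z + 4) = (z - 4)*(z + 1)*(z - 1)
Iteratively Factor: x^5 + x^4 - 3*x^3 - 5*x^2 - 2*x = (x - 2)*(x^4 + 3*x^3 + 3*x^2 + x) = (x - 2)*(x + 1)*(x^3 + 2*x^2 + x) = x*(x - 2)*(x + 1)*(x^2 + 2*x + 1) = x*(x - 2)*(x + 1)^2*(x + 1)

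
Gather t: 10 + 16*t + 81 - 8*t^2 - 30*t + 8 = -8*t^2 - 14*t + 99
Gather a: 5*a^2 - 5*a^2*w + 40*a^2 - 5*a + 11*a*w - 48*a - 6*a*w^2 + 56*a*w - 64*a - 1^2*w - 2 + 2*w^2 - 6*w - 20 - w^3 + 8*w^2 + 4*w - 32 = a^2*(45 - 5*w) + a*(-6*w^2 + 67*w - 117) - w^3 + 10*w^2 - 3*w - 54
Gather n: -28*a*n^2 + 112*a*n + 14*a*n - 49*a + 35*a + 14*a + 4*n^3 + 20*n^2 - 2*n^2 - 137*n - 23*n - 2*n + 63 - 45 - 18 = 4*n^3 + n^2*(18 - 28*a) + n*(126*a - 162)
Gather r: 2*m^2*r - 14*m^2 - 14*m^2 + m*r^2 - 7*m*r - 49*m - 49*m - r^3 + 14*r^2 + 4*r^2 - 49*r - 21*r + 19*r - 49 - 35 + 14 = -28*m^2 - 98*m - r^3 + r^2*(m + 18) + r*(2*m^2 - 7*m - 51) - 70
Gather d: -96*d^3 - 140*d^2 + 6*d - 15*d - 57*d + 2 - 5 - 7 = -96*d^3 - 140*d^2 - 66*d - 10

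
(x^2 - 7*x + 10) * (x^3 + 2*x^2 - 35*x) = x^5 - 5*x^4 - 39*x^3 + 265*x^2 - 350*x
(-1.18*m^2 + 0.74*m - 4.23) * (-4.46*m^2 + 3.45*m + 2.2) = 5.2628*m^4 - 7.3714*m^3 + 18.8228*m^2 - 12.9655*m - 9.306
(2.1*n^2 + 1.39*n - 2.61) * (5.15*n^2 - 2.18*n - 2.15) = 10.815*n^4 + 2.5805*n^3 - 20.9867*n^2 + 2.7013*n + 5.6115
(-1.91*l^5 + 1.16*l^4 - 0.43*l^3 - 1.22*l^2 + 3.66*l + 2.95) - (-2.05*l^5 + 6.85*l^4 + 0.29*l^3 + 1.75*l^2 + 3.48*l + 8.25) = 0.14*l^5 - 5.69*l^4 - 0.72*l^3 - 2.97*l^2 + 0.18*l - 5.3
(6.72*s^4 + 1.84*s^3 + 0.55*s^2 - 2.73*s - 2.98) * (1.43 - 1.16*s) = -7.7952*s^5 + 7.4752*s^4 + 1.9932*s^3 + 3.9533*s^2 - 0.4471*s - 4.2614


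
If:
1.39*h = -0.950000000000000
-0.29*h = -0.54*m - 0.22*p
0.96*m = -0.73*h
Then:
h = -0.68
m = 0.52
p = -2.18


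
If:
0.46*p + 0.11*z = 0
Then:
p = -0.239130434782609*z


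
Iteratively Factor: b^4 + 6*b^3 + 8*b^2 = (b)*(b^3 + 6*b^2 + 8*b) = b*(b + 2)*(b^2 + 4*b) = b^2*(b + 2)*(b + 4)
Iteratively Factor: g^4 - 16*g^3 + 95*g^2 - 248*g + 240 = (g - 4)*(g^3 - 12*g^2 + 47*g - 60) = (g - 4)^2*(g^2 - 8*g + 15) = (g - 4)^2*(g - 3)*(g - 5)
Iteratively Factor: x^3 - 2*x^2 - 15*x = (x - 5)*(x^2 + 3*x) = (x - 5)*(x + 3)*(x)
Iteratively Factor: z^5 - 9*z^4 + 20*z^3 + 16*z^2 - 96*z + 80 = (z - 5)*(z^4 - 4*z^3 + 16*z - 16) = (z - 5)*(z - 2)*(z^3 - 2*z^2 - 4*z + 8) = (z - 5)*(z - 2)*(z + 2)*(z^2 - 4*z + 4) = (z - 5)*(z - 2)^2*(z + 2)*(z - 2)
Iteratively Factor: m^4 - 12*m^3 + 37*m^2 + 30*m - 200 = (m - 4)*(m^3 - 8*m^2 + 5*m + 50) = (m - 5)*(m - 4)*(m^2 - 3*m - 10) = (m - 5)*(m - 4)*(m + 2)*(m - 5)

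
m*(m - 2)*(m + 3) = m^3 + m^2 - 6*m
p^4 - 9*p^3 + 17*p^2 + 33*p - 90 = (p - 5)*(p - 3)^2*(p + 2)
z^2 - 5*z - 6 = (z - 6)*(z + 1)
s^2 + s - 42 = (s - 6)*(s + 7)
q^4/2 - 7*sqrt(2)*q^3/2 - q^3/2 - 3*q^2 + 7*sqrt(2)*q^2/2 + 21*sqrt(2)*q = q*(q/2 + 1)*(q - 3)*(q - 7*sqrt(2))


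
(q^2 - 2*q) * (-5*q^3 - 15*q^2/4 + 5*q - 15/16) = -5*q^5 + 25*q^4/4 + 25*q^3/2 - 175*q^2/16 + 15*q/8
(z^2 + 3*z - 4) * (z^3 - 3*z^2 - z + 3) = z^5 - 14*z^3 + 12*z^2 + 13*z - 12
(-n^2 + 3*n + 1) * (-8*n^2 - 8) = 8*n^4 - 24*n^3 - 24*n - 8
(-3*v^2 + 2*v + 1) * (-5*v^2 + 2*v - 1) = 15*v^4 - 16*v^3 + 2*v^2 - 1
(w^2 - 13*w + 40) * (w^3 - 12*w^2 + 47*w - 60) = w^5 - 25*w^4 + 243*w^3 - 1151*w^2 + 2660*w - 2400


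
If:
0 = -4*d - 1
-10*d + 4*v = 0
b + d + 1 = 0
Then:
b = -3/4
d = -1/4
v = -5/8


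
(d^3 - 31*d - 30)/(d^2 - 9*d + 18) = (d^2 + 6*d + 5)/(d - 3)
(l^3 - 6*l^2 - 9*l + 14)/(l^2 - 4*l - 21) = (l^2 + l - 2)/(l + 3)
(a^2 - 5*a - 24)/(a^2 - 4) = (a^2 - 5*a - 24)/(a^2 - 4)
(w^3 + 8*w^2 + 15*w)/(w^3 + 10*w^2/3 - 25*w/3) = 3*(w + 3)/(3*w - 5)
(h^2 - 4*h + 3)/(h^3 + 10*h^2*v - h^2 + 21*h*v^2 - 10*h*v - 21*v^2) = (h - 3)/(h^2 + 10*h*v + 21*v^2)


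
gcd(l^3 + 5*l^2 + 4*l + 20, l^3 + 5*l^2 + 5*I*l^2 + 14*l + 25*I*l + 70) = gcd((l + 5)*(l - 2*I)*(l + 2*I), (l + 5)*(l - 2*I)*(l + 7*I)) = l^2 + l*(5 - 2*I) - 10*I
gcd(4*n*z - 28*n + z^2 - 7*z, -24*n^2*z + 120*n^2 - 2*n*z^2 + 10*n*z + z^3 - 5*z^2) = 4*n + z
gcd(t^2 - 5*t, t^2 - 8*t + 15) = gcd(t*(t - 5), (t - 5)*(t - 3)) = t - 5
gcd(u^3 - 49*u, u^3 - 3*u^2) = u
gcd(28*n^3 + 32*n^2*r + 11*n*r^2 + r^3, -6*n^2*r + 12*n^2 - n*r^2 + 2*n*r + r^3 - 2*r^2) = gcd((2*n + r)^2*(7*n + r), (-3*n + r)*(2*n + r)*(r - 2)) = 2*n + r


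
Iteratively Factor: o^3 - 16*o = (o + 4)*(o^2 - 4*o) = o*(o + 4)*(o - 4)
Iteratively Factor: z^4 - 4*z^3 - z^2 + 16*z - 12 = (z - 1)*(z^3 - 3*z^2 - 4*z + 12) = (z - 2)*(z - 1)*(z^2 - z - 6) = (z - 3)*(z - 2)*(z - 1)*(z + 2)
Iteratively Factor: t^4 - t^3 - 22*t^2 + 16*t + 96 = (t - 3)*(t^3 + 2*t^2 - 16*t - 32) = (t - 4)*(t - 3)*(t^2 + 6*t + 8) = (t - 4)*(t - 3)*(t + 2)*(t + 4)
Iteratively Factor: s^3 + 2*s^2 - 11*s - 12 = (s + 1)*(s^2 + s - 12) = (s + 1)*(s + 4)*(s - 3)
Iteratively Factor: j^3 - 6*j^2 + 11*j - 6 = (j - 2)*(j^2 - 4*j + 3) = (j - 2)*(j - 1)*(j - 3)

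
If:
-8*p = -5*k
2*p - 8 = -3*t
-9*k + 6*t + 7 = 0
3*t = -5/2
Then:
No Solution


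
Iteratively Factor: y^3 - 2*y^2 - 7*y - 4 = (y + 1)*(y^2 - 3*y - 4) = (y - 4)*(y + 1)*(y + 1)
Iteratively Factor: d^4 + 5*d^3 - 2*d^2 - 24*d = (d + 4)*(d^3 + d^2 - 6*d) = (d + 3)*(d + 4)*(d^2 - 2*d) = d*(d + 3)*(d + 4)*(d - 2)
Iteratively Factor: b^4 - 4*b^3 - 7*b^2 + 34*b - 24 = (b - 4)*(b^3 - 7*b + 6) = (b - 4)*(b - 1)*(b^2 + b - 6) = (b - 4)*(b - 2)*(b - 1)*(b + 3)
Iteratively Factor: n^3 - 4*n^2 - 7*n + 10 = (n + 2)*(n^2 - 6*n + 5) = (n - 1)*(n + 2)*(n - 5)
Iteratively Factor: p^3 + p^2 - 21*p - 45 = (p - 5)*(p^2 + 6*p + 9) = (p - 5)*(p + 3)*(p + 3)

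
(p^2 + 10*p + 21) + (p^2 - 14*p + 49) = 2*p^2 - 4*p + 70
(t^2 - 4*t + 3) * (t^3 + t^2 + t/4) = t^5 - 3*t^4 - 3*t^3/4 + 2*t^2 + 3*t/4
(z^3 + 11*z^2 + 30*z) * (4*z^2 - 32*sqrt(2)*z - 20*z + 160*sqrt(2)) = 4*z^5 - 32*sqrt(2)*z^4 + 24*z^4 - 192*sqrt(2)*z^3 - 100*z^3 - 600*z^2 + 800*sqrt(2)*z^2 + 4800*sqrt(2)*z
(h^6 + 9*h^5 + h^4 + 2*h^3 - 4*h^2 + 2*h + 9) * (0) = 0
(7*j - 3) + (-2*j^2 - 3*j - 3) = -2*j^2 + 4*j - 6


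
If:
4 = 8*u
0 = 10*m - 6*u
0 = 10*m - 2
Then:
No Solution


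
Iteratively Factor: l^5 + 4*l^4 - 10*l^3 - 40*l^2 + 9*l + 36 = (l + 4)*(l^4 - 10*l^2 + 9) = (l - 1)*(l + 4)*(l^3 + l^2 - 9*l - 9) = (l - 3)*(l - 1)*(l + 4)*(l^2 + 4*l + 3) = (l - 3)*(l - 1)*(l + 3)*(l + 4)*(l + 1)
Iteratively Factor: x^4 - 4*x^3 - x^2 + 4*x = (x - 4)*(x^3 - x) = (x - 4)*(x + 1)*(x^2 - x) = x*(x - 4)*(x + 1)*(x - 1)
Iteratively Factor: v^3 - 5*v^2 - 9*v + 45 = (v - 5)*(v^2 - 9) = (v - 5)*(v + 3)*(v - 3)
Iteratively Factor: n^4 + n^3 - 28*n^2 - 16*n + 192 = (n + 4)*(n^3 - 3*n^2 - 16*n + 48) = (n - 4)*(n + 4)*(n^2 + n - 12) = (n - 4)*(n - 3)*(n + 4)*(n + 4)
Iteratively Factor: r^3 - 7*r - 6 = (r + 2)*(r^2 - 2*r - 3) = (r + 1)*(r + 2)*(r - 3)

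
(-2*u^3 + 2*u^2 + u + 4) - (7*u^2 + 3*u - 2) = -2*u^3 - 5*u^2 - 2*u + 6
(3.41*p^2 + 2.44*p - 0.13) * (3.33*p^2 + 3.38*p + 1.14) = 11.3553*p^4 + 19.651*p^3 + 11.7017*p^2 + 2.3422*p - 0.1482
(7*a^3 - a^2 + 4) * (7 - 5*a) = -35*a^4 + 54*a^3 - 7*a^2 - 20*a + 28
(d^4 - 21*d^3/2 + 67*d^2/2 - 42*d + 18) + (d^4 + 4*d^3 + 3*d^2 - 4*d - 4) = 2*d^4 - 13*d^3/2 + 73*d^2/2 - 46*d + 14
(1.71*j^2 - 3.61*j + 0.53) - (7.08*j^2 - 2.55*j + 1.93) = -5.37*j^2 - 1.06*j - 1.4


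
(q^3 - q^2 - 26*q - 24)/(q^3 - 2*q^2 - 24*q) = (q + 1)/q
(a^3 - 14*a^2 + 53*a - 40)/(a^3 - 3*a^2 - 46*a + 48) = (a - 5)/(a + 6)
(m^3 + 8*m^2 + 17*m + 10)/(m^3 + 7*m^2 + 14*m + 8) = (m + 5)/(m + 4)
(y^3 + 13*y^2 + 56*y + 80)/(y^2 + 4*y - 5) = (y^2 + 8*y + 16)/(y - 1)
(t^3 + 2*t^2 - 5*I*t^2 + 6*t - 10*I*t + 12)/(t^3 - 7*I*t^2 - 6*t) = (t^2 + t*(2 + I) + 2*I)/(t*(t - I))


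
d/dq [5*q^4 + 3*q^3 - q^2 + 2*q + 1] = 20*q^3 + 9*q^2 - 2*q + 2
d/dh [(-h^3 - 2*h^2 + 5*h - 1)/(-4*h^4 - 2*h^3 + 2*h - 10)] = (-h^6 - 4*h^5 + 14*h^4 + 5*h^2 + 10*h - 12)/(4*h^8 + 4*h^7 + h^6 - 4*h^5 + 18*h^4 + 10*h^3 + h^2 - 10*h + 25)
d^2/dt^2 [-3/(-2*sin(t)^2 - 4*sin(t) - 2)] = 3*(3 - 2*sin(t))/(sin(t) + 1)^3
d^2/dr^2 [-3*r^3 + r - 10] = -18*r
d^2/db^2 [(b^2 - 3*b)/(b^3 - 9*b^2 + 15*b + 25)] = 2*(b^4 + b^3 + 21*b^2 - 53*b + 70)/(b^7 - 17*b^6 + 93*b^5 - 109*b^4 - 445*b^3 + 525*b^2 + 1375*b + 625)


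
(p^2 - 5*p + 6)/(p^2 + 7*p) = (p^2 - 5*p + 6)/(p*(p + 7))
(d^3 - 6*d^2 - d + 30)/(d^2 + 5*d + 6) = (d^2 - 8*d + 15)/(d + 3)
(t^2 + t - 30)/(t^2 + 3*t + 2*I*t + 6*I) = (t^2 + t - 30)/(t^2 + t*(3 + 2*I) + 6*I)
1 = 1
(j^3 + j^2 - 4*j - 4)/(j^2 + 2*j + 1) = (j^2 - 4)/(j + 1)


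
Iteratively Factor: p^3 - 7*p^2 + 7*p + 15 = (p + 1)*(p^2 - 8*p + 15) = (p - 3)*(p + 1)*(p - 5)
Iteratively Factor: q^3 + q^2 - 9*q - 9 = (q + 3)*(q^2 - 2*q - 3) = (q - 3)*(q + 3)*(q + 1)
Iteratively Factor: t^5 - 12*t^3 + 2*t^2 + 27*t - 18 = (t - 3)*(t^4 + 3*t^3 - 3*t^2 - 7*t + 6) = (t - 3)*(t - 1)*(t^3 + 4*t^2 + t - 6) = (t - 3)*(t - 1)*(t + 3)*(t^2 + t - 2) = (t - 3)*(t - 1)*(t + 2)*(t + 3)*(t - 1)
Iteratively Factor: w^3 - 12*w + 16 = (w + 4)*(w^2 - 4*w + 4) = (w - 2)*(w + 4)*(w - 2)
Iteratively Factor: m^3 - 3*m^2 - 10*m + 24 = (m - 4)*(m^2 + m - 6) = (m - 4)*(m - 2)*(m + 3)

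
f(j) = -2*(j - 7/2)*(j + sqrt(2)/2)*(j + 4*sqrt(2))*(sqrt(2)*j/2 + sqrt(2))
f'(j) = -sqrt(2)*(j - 7/2)*(j + sqrt(2)/2)*(j + 4*sqrt(2)) - 2*(j - 7/2)*(j + sqrt(2)/2)*(sqrt(2)*j/2 + sqrt(2)) - 2*(j - 7/2)*(j + 4*sqrt(2))*(sqrt(2)*j/2 + sqrt(2)) - 2*(j + sqrt(2)/2)*(j + 4*sqrt(2))*(sqrt(2)*j/2 + sqrt(2)) = -4*sqrt(2)*j^3 - 27*j^2 + 9*sqrt(2)*j^2/2 + 6*sqrt(2)*j + 27*j + 6*sqrt(2) + 63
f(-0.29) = 20.52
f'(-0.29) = 59.60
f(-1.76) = -7.33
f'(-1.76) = -24.05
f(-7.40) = -971.14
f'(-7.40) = 971.16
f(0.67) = 93.10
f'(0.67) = 84.30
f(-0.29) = 20.52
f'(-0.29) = 59.60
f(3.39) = 31.08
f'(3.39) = -265.75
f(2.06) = 176.55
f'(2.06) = 7.56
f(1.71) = 167.23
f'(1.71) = 43.54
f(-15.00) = -45419.60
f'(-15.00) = 13987.98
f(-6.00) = -97.60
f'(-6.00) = 337.56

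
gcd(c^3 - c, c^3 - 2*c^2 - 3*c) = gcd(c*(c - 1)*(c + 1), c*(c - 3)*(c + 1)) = c^2 + c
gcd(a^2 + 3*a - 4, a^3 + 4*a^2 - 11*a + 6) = a - 1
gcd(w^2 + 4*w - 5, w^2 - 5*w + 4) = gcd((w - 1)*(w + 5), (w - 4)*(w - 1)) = w - 1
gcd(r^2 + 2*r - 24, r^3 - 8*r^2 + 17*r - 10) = 1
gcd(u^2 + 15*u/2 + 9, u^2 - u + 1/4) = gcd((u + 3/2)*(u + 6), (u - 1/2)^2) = 1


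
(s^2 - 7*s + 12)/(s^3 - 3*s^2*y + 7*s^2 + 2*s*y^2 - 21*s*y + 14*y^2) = (s^2 - 7*s + 12)/(s^3 - 3*s^2*y + 7*s^2 + 2*s*y^2 - 21*s*y + 14*y^2)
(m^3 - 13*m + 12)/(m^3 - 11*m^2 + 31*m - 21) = (m + 4)/(m - 7)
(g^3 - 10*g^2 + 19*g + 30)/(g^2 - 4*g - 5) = g - 6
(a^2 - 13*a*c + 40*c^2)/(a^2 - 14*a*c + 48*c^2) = (a - 5*c)/(a - 6*c)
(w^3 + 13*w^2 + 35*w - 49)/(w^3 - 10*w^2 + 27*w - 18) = (w^2 + 14*w + 49)/(w^2 - 9*w + 18)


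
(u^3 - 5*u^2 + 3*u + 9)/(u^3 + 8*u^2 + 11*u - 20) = (u^3 - 5*u^2 + 3*u + 9)/(u^3 + 8*u^2 + 11*u - 20)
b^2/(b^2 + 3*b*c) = b/(b + 3*c)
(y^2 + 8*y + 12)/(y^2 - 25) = (y^2 + 8*y + 12)/(y^2 - 25)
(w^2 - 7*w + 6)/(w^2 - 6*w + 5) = (w - 6)/(w - 5)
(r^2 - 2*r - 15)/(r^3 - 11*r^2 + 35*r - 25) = (r + 3)/(r^2 - 6*r + 5)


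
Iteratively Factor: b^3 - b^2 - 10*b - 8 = (b + 2)*(b^2 - 3*b - 4) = (b + 1)*(b + 2)*(b - 4)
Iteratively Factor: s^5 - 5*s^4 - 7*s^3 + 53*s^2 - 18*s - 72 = (s + 1)*(s^4 - 6*s^3 - s^2 + 54*s - 72) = (s - 3)*(s + 1)*(s^3 - 3*s^2 - 10*s + 24) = (s - 3)*(s + 1)*(s + 3)*(s^2 - 6*s + 8) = (s - 3)*(s - 2)*(s + 1)*(s + 3)*(s - 4)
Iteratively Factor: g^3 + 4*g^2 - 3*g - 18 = (g - 2)*(g^2 + 6*g + 9) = (g - 2)*(g + 3)*(g + 3)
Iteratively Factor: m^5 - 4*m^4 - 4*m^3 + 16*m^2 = (m - 2)*(m^4 - 2*m^3 - 8*m^2) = (m - 4)*(m - 2)*(m^3 + 2*m^2) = (m - 4)*(m - 2)*(m + 2)*(m^2) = m*(m - 4)*(m - 2)*(m + 2)*(m)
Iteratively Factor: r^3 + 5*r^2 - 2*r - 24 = (r + 4)*(r^2 + r - 6) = (r - 2)*(r + 4)*(r + 3)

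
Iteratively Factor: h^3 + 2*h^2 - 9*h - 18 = (h + 3)*(h^2 - h - 6) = (h - 3)*(h + 3)*(h + 2)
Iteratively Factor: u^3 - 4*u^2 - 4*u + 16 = (u - 2)*(u^2 - 2*u - 8) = (u - 2)*(u + 2)*(u - 4)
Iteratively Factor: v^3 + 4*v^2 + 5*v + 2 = (v + 1)*(v^2 + 3*v + 2) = (v + 1)*(v + 2)*(v + 1)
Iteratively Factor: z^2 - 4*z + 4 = (z - 2)*(z - 2)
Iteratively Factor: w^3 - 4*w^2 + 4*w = (w)*(w^2 - 4*w + 4) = w*(w - 2)*(w - 2)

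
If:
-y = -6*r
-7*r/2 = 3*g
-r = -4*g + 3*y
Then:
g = 0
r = 0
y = 0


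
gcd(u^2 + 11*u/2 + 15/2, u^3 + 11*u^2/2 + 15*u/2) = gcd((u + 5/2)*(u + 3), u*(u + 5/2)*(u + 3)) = u^2 + 11*u/2 + 15/2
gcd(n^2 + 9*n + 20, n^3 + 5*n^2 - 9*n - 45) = n + 5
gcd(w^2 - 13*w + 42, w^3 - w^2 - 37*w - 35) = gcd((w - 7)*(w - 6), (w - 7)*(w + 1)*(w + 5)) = w - 7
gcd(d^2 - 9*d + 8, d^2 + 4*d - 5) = d - 1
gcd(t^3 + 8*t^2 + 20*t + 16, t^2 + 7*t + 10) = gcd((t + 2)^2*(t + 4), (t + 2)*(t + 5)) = t + 2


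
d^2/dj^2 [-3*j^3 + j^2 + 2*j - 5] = 2 - 18*j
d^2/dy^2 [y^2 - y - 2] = 2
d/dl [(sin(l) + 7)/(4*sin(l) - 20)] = -3*cos(l)/(sin(l) - 5)^2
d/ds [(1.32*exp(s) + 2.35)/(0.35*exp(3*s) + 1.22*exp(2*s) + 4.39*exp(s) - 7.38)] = (-(1.32*exp(s) + 2.35)*(1.05*exp(2*s) + 2.44*exp(s) + 4.39) + 0.462*exp(3*s) + 1.6104*exp(2*s) + 5.7948*exp(s) - 9.7416)*exp(s)/(0.35*exp(3*s) + 1.22*exp(2*s) + 4.39*exp(s) - 7.38)^2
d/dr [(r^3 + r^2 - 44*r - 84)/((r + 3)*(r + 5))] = (r^4 + 16*r^3 + 97*r^2 + 198*r + 12)/(r^4 + 16*r^3 + 94*r^2 + 240*r + 225)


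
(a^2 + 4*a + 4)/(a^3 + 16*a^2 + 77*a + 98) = (a + 2)/(a^2 + 14*a + 49)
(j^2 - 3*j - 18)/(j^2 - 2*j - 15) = (j - 6)/(j - 5)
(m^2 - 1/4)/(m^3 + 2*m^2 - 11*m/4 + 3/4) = (2*m + 1)/(2*m^2 + 5*m - 3)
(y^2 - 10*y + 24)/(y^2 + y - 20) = (y - 6)/(y + 5)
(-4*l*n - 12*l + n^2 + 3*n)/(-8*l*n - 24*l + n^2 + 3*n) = (4*l - n)/(8*l - n)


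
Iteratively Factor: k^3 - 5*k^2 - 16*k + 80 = (k - 5)*(k^2 - 16) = (k - 5)*(k - 4)*(k + 4)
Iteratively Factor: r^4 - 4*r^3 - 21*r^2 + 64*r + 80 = (r - 4)*(r^3 - 21*r - 20) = (r - 5)*(r - 4)*(r^2 + 5*r + 4) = (r - 5)*(r - 4)*(r + 4)*(r + 1)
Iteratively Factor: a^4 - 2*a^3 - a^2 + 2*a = (a + 1)*(a^3 - 3*a^2 + 2*a) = a*(a + 1)*(a^2 - 3*a + 2) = a*(a - 1)*(a + 1)*(a - 2)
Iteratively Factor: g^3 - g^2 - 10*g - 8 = (g - 4)*(g^2 + 3*g + 2) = (g - 4)*(g + 1)*(g + 2)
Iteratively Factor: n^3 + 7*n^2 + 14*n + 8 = (n + 4)*(n^2 + 3*n + 2) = (n + 2)*(n + 4)*(n + 1)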